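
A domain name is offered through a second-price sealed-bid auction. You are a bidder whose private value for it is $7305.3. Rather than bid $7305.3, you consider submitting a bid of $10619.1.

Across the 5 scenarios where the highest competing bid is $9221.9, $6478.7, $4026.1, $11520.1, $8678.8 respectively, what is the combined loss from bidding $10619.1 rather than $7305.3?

The deviation costs you only when the competing bid falls strictly between $7305.3 and $10619.1; elsewhere both bids give the same outcome.
$9221.9: truthful payoff $0, deviation payoff −$1916.6 → loss $1916.6.
$6478.7: outcomes coincide → loss $0.
$4026.1: outcomes coincide → loss $0.
$11520.1: outcomes coincide → loss $0.
$8678.8: truthful payoff $0, deviation payoff −$1373.5 → loss $1373.5.
Total loss = $1916.6 + $1373.5 = $3290.1.
In a second-price auction your bid sets only whether you win, not what you pay, so bidding your true value is weakly dominant.

$3290.1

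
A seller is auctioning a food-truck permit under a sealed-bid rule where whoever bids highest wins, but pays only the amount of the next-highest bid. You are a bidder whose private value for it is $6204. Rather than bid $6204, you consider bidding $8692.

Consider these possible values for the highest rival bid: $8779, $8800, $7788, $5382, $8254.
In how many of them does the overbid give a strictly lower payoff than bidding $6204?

The deviation hurts exactly when the highest competing bid lies strictly between $6204 and $8692 — overbidding then wins at a price above your value.
$8779: above both → same outcome either way.
$8800: above both → same outcome either way.
$7788: inside the interval → strictly worse (loss $1584).
$5382: below both → same outcome either way.
$8254: inside the interval → strictly worse (loss $2050).
Count: 2.

2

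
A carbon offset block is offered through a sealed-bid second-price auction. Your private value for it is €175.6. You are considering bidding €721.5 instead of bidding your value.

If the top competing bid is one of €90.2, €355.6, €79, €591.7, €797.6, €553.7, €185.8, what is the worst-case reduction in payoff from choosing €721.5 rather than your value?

€90.2: same outcome either way → loss €0.
€355.6: truthful gives €0, deviation gives −€180 → loss €180.
€79: same outcome either way → loss €0.
€591.7: truthful gives €0, deviation gives −€416.1 → loss €416.1.
€797.6: same outcome either way → loss €0.
€553.7: truthful gives €0, deviation gives −€378.1 → loss €378.1.
€185.8: truthful gives €0, deviation gives −€10.2 → loss €10.2.
Maximum loss: €416.1.

€416.1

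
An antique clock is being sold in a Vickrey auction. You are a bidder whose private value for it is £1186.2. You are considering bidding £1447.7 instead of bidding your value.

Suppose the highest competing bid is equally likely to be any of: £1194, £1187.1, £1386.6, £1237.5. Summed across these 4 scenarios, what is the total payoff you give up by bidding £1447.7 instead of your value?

The deviation costs you only when the competing bid falls strictly between £1186.2 and £1447.7; elsewhere both bids give the same outcome.
£1194: truthful payoff £0, deviation payoff −£7.8 → loss £7.8.
£1187.1: truthful payoff £0, deviation payoff −£0.9 → loss £0.9.
£1386.6: truthful payoff £0, deviation payoff −£200.4 → loss £200.4.
£1237.5: truthful payoff £0, deviation payoff −£51.3 → loss £51.3.
Total loss = £7.8 + £0.9 + £200.4 + £51.3 = £260.4.
In a second-price auction your bid sets only whether you win, not what you pay, so bidding your true value is weakly dominant.

£260.4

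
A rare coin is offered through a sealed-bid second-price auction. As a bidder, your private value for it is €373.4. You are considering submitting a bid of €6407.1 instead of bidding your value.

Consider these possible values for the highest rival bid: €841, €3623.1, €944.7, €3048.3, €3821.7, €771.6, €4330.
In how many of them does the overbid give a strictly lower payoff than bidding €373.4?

7

The deviation hurts exactly when the highest competing bid lies strictly between €373.4 and €6407.1 — overbidding then wins at a price above your value.
€841: inside the interval → strictly worse (loss €467.6).
€3623.1: inside the interval → strictly worse (loss €3249.7).
€944.7: inside the interval → strictly worse (loss €571.3).
€3048.3: inside the interval → strictly worse (loss €2674.9).
€3821.7: inside the interval → strictly worse (loss €3448.3).
€771.6: inside the interval → strictly worse (loss €398.2).
€4330: inside the interval → strictly worse (loss €3956.6).
Count: 7.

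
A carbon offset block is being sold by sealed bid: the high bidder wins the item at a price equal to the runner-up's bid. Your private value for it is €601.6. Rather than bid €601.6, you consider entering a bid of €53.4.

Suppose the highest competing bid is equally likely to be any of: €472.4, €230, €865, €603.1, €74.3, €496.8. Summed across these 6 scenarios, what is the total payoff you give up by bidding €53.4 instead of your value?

The deviation costs you only when the competing bid falls strictly between €53.4 and €601.6; elsewhere both bids give the same outcome.
€472.4: truthful payoff €129.2, deviation payoff €0 → loss €129.2.
€230: truthful payoff €371.6, deviation payoff €0 → loss €371.6.
€865: outcomes coincide → loss €0.
€603.1: outcomes coincide → loss €0.
€74.3: truthful payoff €527.3, deviation payoff €0 → loss €527.3.
€496.8: truthful payoff €104.8, deviation payoff €0 → loss €104.8.
Total loss = €129.2 + €371.6 + €527.3 + €104.8 = €1132.9.

€1132.9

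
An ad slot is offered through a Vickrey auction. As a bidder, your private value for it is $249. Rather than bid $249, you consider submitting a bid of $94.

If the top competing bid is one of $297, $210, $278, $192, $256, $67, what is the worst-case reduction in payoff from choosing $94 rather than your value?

$57

$297: same outcome either way → loss $0.
$210: truthful gives $39, deviation gives $0 → loss $39.
$278: same outcome either way → loss $0.
$192: truthful gives $57, deviation gives $0 → loss $57.
$256: same outcome either way → loss $0.
$67: same outcome either way → loss $0.
Maximum loss: $57.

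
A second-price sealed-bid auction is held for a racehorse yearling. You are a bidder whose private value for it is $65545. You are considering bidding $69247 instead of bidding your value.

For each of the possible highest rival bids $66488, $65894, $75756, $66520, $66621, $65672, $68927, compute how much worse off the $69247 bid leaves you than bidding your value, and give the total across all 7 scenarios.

The deviation costs you only when the competing bid falls strictly between $65545 and $69247; elsewhere both bids give the same outcome.
$66488: truthful payoff $0, deviation payoff −$943 → loss $943.
$65894: truthful payoff $0, deviation payoff −$349 → loss $349.
$75756: outcomes coincide → loss $0.
$66520: truthful payoff $0, deviation payoff −$975 → loss $975.
$66621: truthful payoff $0, deviation payoff −$1076 → loss $1076.
$65672: truthful payoff $0, deviation payoff −$127 → loss $127.
$68927: truthful payoff $0, deviation payoff −$3382 → loss $3382.
Total loss = $943 + $349 + $975 + $1076 + $127 + $3382 = $6852.
In a second-price auction your bid sets only whether you win, not what you pay, so bidding your true value is weakly dominant.

$6852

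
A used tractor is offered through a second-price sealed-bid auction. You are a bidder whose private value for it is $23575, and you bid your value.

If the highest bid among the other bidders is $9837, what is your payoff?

$13738

Your bid $23575 exceeds the highest competing bid $9837, so you win.
In a second-price auction the winner pays the second-highest bid, $9837.
Payoff = value − price = $23575 − $9837 = $13738.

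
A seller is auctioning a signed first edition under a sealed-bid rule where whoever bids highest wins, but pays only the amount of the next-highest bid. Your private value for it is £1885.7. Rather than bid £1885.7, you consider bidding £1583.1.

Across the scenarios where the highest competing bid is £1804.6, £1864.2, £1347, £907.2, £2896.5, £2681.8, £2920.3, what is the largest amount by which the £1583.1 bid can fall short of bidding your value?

£81.1

£1804.6: truthful gives £81.1, deviation gives £0 → loss £81.1.
£1864.2: truthful gives £21.5, deviation gives £0 → loss £21.5.
£1347: same outcome either way → loss £0.
£907.2: same outcome either way → loss £0.
£2896.5: same outcome either way → loss £0.
£2681.8: same outcome either way → loss £0.
£2920.3: same outcome either way → loss £0.
Maximum loss: £81.1.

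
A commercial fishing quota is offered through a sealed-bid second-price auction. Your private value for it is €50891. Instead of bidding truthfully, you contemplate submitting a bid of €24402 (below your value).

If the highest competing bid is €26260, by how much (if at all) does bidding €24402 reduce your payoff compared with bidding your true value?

€24631

Bidding your value €50891: you win (since €50891 > €26260) and pay €26260. Payoff €24631.
Bidding €24402: you lose. Payoff €0.
The competing bid €26260 lies between your shaded bid and your value, so underbidding forfeits an item you could have won at a profitable price.
Loss from deviating = €24631 − (€0) = €24631.
Because the price is fixed by the runner-up's bid, deviating from your value can only change a good outcome into a bad one — never the reverse.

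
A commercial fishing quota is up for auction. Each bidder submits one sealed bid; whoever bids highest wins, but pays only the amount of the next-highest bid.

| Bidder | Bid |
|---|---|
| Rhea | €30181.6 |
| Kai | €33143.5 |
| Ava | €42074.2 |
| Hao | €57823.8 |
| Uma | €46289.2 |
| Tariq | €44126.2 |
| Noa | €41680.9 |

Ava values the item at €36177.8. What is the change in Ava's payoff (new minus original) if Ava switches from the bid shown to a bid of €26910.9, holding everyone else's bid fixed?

€0

The highest bid among the other bidders is €57823.8; Ava's bid doesn't change that.
Original bid €42074.2: Ava is not highest (top rival bid is €57823.8); payoff €0.
Alternative bid €26910.9: Ava is not highest (top rival bid is €57823.8); payoff €0.
Change in payoff = €0 − (€0) = €0.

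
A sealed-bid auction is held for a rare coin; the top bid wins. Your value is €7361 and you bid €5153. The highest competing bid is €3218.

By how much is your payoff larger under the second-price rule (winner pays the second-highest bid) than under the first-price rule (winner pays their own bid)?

€1935

You have the highest bid, so you win under either rule.
Second-price: pay €3218 → payoff €4143.
First-price: pay your own bid €5153 → payoff €2208.
Difference = €4143 − (€2208) = €1935.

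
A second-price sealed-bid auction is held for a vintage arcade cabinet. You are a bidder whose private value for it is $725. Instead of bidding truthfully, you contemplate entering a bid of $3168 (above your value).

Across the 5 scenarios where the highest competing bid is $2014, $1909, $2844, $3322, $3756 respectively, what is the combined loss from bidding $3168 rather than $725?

The deviation costs you only when the competing bid falls strictly between $725 and $3168; elsewhere both bids give the same outcome.
$2014: truthful payoff $0, deviation payoff −$1289 → loss $1289.
$1909: truthful payoff $0, deviation payoff −$1184 → loss $1184.
$2844: truthful payoff $0, deviation payoff −$2119 → loss $2119.
$3322: outcomes coincide → loss $0.
$3756: outcomes coincide → loss $0.
Total loss = $1289 + $1184 + $2119 = $4592.

$4592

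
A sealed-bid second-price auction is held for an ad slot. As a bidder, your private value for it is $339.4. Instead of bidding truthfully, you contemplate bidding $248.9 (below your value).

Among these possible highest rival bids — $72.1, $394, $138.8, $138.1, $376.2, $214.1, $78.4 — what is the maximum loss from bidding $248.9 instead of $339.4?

$0

$72.1: same outcome either way → loss $0.
$394: same outcome either way → loss $0.
$138.8: same outcome either way → loss $0.
$138.1: same outcome either way → loss $0.
$376.2: same outcome either way → loss $0.
$214.1: same outcome either way → loss $0.
$78.4: same outcome either way → loss $0.
Maximum loss: $0.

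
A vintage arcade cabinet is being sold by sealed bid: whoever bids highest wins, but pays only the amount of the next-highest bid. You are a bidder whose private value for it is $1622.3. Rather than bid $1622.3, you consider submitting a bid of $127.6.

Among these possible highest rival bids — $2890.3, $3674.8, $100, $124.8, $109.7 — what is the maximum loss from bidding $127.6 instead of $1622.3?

$2890.3: same outcome either way → loss $0.
$3674.8: same outcome either way → loss $0.
$100: same outcome either way → loss $0.
$124.8: same outcome either way → loss $0.
$109.7: same outcome either way → loss $0.
Maximum loss: $0.

$0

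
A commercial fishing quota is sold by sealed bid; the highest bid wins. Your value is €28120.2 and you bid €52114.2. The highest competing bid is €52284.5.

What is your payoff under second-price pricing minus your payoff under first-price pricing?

Your bid €52114.2 is below €52284.5, so you lose under either rule.
Payoff is €0 in both cases; difference = €0.

€0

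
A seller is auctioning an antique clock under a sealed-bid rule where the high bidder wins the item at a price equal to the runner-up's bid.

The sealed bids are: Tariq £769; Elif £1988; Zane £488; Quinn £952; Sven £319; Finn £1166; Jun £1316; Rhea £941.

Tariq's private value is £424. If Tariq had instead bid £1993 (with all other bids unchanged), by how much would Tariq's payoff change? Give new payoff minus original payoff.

−£1564

The highest bid among the other bidders is £1988; Tariq's bid doesn't change that.
Original bid £769: Tariq is not highest (top rival bid is £1988); payoff £0.
Alternative bid £1993: Tariq is highest, pays the top rival bid £1988; payoff £424 − £1988 = −£1564.
Change in payoff = −£1564 − (£0) = −£1564.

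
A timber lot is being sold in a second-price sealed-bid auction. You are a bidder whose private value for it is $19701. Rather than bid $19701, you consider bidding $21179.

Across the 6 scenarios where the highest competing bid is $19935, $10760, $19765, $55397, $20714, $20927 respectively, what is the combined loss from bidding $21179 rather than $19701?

$2537

The deviation costs you only when the competing bid falls strictly between $19701 and $21179; elsewhere both bids give the same outcome.
$19935: truthful payoff $0, deviation payoff −$234 → loss $234.
$10760: outcomes coincide → loss $0.
$19765: truthful payoff $0, deviation payoff −$64 → loss $64.
$55397: outcomes coincide → loss $0.
$20714: truthful payoff $0, deviation payoff −$1013 → loss $1013.
$20927: truthful payoff $0, deviation payoff −$1226 → loss $1226.
Total loss = $234 + $64 + $1013 + $1226 = $2537.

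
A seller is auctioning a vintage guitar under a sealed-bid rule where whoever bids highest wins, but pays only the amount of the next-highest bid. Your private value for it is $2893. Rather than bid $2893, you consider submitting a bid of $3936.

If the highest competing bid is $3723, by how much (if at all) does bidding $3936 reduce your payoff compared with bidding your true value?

Bidding your value $2893: you lose (since $2893 < $3723). Payoff $0.
Bidding $3936: you win and pay $3723. Payoff $2893 − $3723 = −$830.
The competing bid $3723 lies between your value and your inflated bid, so overbidding wins an item priced above your value.
Loss from deviating = $0 − (−$830) = $830.

$830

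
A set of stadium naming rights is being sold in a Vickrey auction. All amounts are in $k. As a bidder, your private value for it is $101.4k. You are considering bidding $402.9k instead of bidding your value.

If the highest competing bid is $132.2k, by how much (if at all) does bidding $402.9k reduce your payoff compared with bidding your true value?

$30.8k

Bidding your value $101.4k: you lose (since $101.4k < $132.2k). Payoff $0k.
Bidding $402.9k: you win and pay $132.2k. Payoff $101.4k − $132.2k = −$30.8k.
The competing bid $132.2k lies between your value and your inflated bid, so overbidding wins an item priced above your value.
Loss from deviating = $0k − (−$30.8k) = $30.8k.
In a second-price auction your bid sets only whether you win, not what you pay, so bidding your true value is weakly dominant.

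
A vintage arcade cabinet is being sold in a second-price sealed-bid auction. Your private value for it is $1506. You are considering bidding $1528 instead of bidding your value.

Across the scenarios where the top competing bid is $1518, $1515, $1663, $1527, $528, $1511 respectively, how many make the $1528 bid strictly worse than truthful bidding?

The deviation hurts exactly when the highest competing bid lies strictly between $1506 and $1528 — overbidding then wins at a price above your value.
$1518: inside the interval → strictly worse (loss $12).
$1515: inside the interval → strictly worse (loss $9).
$1663: above both → same outcome either way.
$1527: inside the interval → strictly worse (loss $21).
$528: below both → same outcome either way.
$1511: inside the interval → strictly worse (loss $5).
Count: 4.

4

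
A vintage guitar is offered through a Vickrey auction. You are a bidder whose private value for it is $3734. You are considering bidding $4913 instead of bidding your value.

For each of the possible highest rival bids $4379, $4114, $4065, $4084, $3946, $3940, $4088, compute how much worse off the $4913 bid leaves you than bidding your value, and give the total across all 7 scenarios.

$2478

The deviation costs you only when the competing bid falls strictly between $3734 and $4913; elsewhere both bids give the same outcome.
$4379: truthful payoff $0, deviation payoff −$645 → loss $645.
$4114: truthful payoff $0, deviation payoff −$380 → loss $380.
$4065: truthful payoff $0, deviation payoff −$331 → loss $331.
$4084: truthful payoff $0, deviation payoff −$350 → loss $350.
$3946: truthful payoff $0, deviation payoff −$212 → loss $212.
$3940: truthful payoff $0, deviation payoff −$206 → loss $206.
$4088: truthful payoff $0, deviation payoff −$354 → loss $354.
Total loss = $645 + $380 + $331 + $350 + $212 + $206 + $354 = $2478.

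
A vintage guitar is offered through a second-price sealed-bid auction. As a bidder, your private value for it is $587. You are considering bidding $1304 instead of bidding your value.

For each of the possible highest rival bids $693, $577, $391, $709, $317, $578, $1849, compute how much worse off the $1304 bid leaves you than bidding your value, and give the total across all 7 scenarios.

$228

The deviation costs you only when the competing bid falls strictly between $587 and $1304; elsewhere both bids give the same outcome.
$693: truthful payoff $0, deviation payoff −$106 → loss $106.
$577: outcomes coincide → loss $0.
$391: outcomes coincide → loss $0.
$709: truthful payoff $0, deviation payoff −$122 → loss $122.
$317: outcomes coincide → loss $0.
$578: outcomes coincide → loss $0.
$1849: outcomes coincide → loss $0.
Total loss = $106 + $122 = $228.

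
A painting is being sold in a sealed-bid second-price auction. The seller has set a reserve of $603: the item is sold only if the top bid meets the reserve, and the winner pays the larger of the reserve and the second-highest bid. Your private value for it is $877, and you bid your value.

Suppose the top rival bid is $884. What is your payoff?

Your bid $877 is below the highest competing bid $884, so you lose. Payoff $0.

$0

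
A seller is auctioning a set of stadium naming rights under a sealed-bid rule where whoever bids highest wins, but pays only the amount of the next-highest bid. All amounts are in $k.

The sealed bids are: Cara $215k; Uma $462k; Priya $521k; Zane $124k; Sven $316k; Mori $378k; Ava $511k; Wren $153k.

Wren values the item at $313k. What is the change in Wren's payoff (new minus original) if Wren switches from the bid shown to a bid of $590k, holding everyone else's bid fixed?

−$208k

The highest bid among the other bidders is $521k; Wren's bid doesn't change that.
Original bid $153k: Wren is not highest (top rival bid is $521k); payoff $0k.
Alternative bid $590k: Wren is highest, pays the top rival bid $521k; payoff $313k − $521k = −$208k.
Change in payoff = −$208k − ($0k) = −$208k.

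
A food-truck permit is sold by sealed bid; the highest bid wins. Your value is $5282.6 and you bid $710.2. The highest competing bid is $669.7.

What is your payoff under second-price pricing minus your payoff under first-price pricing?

You have the highest bid, so you win under either rule.
Second-price: pay $669.7 → payoff $4612.9.
First-price: pay your own bid $710.2 → payoff $4572.4.
Difference = $4612.9 − ($4572.4) = $40.5.

$40.5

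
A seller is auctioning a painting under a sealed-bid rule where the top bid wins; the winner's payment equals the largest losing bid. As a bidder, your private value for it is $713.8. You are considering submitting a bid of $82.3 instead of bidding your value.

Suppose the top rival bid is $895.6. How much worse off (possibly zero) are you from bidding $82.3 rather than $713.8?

$0

Bidding your value $713.8: you lose (since $713.8 < $895.6). Payoff $0.
Bidding $82.3: you lose. Payoff $0.
Difference = $0 − $0 = $0; both bids lead to the same outcome because the competing bid is above both your value and your alternative bid.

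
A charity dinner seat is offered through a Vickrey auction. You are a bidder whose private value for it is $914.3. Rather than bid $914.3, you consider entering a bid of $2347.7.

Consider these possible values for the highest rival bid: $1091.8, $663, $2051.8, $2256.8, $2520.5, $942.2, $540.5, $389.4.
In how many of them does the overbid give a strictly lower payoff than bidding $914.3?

4

The deviation hurts exactly when the highest competing bid lies strictly between $914.3 and $2347.7 — overbidding then wins at a price above your value.
$1091.8: inside the interval → strictly worse (loss $177.5).
$663: below both → same outcome either way.
$2051.8: inside the interval → strictly worse (loss $1137.5).
$2256.8: inside the interval → strictly worse (loss $1342.5).
$2520.5: above both → same outcome either way.
$942.2: inside the interval → strictly worse (loss $27.9).
$540.5: below both → same outcome either way.
$389.4: below both → same outcome either way.
Count: 4.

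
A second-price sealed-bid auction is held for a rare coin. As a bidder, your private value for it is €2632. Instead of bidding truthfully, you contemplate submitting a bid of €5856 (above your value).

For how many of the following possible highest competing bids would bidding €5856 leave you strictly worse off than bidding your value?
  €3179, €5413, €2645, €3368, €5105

The deviation hurts exactly when the highest competing bid lies strictly between €2632 and €5856 — overbidding then wins at a price above your value.
€3179: inside the interval → strictly worse (loss €547).
€5413: inside the interval → strictly worse (loss €2781).
€2645: inside the interval → strictly worse (loss €13).
€3368: inside the interval → strictly worse (loss €736).
€5105: inside the interval → strictly worse (loss €2473).
Count: 5.

5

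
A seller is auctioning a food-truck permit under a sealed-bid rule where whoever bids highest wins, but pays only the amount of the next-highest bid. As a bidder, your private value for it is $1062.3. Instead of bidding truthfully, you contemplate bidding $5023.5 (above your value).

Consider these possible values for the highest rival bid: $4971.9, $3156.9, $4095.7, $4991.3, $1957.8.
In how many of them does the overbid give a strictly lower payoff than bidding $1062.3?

The deviation hurts exactly when the highest competing bid lies strictly between $1062.3 and $5023.5 — overbidding then wins at a price above your value.
$4971.9: inside the interval → strictly worse (loss $3909.6).
$3156.9: inside the interval → strictly worse (loss $2094.6).
$4095.7: inside the interval → strictly worse (loss $3033.4).
$4991.3: inside the interval → strictly worse (loss $3929).
$1957.8: inside the interval → strictly worse (loss $895.5).
Count: 5.

5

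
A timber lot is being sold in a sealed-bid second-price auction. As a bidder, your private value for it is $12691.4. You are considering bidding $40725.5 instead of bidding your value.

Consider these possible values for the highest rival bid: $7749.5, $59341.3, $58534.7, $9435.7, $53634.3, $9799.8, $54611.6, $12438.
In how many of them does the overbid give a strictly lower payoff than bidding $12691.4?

The deviation hurts exactly when the highest competing bid lies strictly between $12691.4 and $40725.5 — overbidding then wins at a price above your value.
$7749.5: below both → same outcome either way.
$59341.3: above both → same outcome either way.
$58534.7: above both → same outcome either way.
$9435.7: below both → same outcome either way.
$53634.3: above both → same outcome either way.
$9799.8: below both → same outcome either way.
$54611.6: above both → same outcome either way.
$12438: below both → same outcome either way.
Count: 0.

0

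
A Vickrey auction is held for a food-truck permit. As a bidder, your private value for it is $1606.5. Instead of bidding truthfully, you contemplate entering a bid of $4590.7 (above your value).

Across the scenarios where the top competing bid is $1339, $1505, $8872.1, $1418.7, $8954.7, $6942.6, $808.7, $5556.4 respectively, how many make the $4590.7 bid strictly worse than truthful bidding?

The deviation hurts exactly when the highest competing bid lies strictly between $1606.5 and $4590.7 — overbidding then wins at a price above your value.
$1339: below both → same outcome either way.
$1505: below both → same outcome either way.
$8872.1: above both → same outcome either way.
$1418.7: below both → same outcome either way.
$8954.7: above both → same outcome either way.
$6942.6: above both → same outcome either way.
$808.7: below both → same outcome either way.
$5556.4: above both → same outcome either way.
Count: 0.

0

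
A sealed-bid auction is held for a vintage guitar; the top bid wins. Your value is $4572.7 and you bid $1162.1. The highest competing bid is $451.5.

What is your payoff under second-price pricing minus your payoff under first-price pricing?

You have the highest bid, so you win under either rule.
Second-price: pay $451.5 → payoff $4121.2.
First-price: pay your own bid $1162.1 → payoff $3410.6.
Difference = $4121.2 − ($3410.6) = $710.6.

$710.6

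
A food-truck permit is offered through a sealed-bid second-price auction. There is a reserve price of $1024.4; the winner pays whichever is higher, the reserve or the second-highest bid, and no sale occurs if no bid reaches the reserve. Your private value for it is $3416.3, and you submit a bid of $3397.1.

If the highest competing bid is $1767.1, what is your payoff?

Your bid $3397.1 is the highest and exceeds the reserve.
Price = max(second-highest bid, reserve) = max($1767.1, $1024.4) = $1767.1.
Payoff = $3416.3 − $1767.1 = $1649.2.

$1649.2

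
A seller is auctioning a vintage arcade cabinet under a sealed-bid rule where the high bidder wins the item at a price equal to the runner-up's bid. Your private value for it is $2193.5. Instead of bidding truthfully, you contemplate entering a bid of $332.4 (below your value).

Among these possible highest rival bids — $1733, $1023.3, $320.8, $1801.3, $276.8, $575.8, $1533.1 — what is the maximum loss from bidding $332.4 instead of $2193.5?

$1617.7

$1733: truthful gives $460.5, deviation gives $0 → loss $460.5.
$1023.3: truthful gives $1170.2, deviation gives $0 → loss $1170.2.
$320.8: same outcome either way → loss $0.
$1801.3: truthful gives $392.2, deviation gives $0 → loss $392.2.
$276.8: same outcome either way → loss $0.
$575.8: truthful gives $1617.7, deviation gives $0 → loss $1617.7.
$1533.1: truthful gives $660.4, deviation gives $0 → loss $660.4.
Maximum loss: $1617.7.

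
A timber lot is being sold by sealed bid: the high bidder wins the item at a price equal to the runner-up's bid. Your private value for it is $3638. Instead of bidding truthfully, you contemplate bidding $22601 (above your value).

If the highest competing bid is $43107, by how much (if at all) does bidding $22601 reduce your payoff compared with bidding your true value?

Bidding your value $3638: you lose (since $3638 < $43107). Payoff $0.
Bidding $22601: you lose. Payoff $0.
Difference = $0 − $0 = $0; both bids lead to the same outcome because the competing bid is above both your value and your alternative bid.

$0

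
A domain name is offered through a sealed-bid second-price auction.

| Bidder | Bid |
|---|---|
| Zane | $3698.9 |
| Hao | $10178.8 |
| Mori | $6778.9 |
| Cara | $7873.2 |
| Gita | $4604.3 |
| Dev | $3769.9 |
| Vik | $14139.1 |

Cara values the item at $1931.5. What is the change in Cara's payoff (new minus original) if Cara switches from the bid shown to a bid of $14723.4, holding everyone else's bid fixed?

The highest bid among the other bidders is $14139.1; Cara's bid doesn't change that.
Original bid $7873.2: Cara is not highest (top rival bid is $14139.1); payoff $0.
Alternative bid $14723.4: Cara is highest, pays the top rival bid $14139.1; payoff $1931.5 − $14139.1 = −$12207.6.
Change in payoff = −$12207.6 − ($0) = −$12207.6.

−$12207.6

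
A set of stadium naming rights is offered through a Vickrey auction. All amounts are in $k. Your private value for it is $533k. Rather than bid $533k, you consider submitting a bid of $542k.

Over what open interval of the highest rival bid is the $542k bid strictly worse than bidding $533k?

($533k, $542k)

If the competing bid is below $533k, both bids win at the same price — no difference.
If it is above $542k, both bids lose — no difference.
If it lies strictly between $533k and $542k, bidding your value loses (payoff 0) while bidding $542k wins at a price above your value (payoff negative).
So the deviation strictly hurts on the open interval ($533k, $542k).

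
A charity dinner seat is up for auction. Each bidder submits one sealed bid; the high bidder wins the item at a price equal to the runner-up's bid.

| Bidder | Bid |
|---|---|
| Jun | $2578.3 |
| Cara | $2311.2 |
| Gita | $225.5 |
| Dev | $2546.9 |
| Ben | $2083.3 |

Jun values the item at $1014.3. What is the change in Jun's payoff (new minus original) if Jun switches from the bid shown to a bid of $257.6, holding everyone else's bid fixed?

$1532.6

The highest bid among the other bidders is $2546.9; Jun's bid doesn't change that.
Original bid $2578.3: Jun is highest, pays the top rival bid $2546.9; payoff $1014.3 − $2546.9 = −$1532.6.
Alternative bid $257.6: Jun is not highest (top rival bid is $2546.9); payoff $0.
Change in payoff = $0 − (−$1532.6) = $1532.6.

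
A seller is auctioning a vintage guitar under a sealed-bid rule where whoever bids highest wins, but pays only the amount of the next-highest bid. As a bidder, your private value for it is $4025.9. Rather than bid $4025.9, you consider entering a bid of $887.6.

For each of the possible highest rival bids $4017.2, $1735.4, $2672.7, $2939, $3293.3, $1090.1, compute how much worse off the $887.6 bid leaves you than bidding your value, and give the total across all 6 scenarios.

$8407.7

The deviation costs you only when the competing bid falls strictly between $887.6 and $4025.9; elsewhere both bids give the same outcome.
$4017.2: truthful payoff $8.7, deviation payoff $0 → loss $8.7.
$1735.4: truthful payoff $2290.5, deviation payoff $0 → loss $2290.5.
$2672.7: truthful payoff $1353.2, deviation payoff $0 → loss $1353.2.
$2939: truthful payoff $1086.9, deviation payoff $0 → loss $1086.9.
$3293.3: truthful payoff $732.6, deviation payoff $0 → loss $732.6.
$1090.1: truthful payoff $2935.8, deviation payoff $0 → loss $2935.8.
Total loss = $8.7 + $2290.5 + $1353.2 + $1086.9 + $732.6 + $2935.8 = $8407.7.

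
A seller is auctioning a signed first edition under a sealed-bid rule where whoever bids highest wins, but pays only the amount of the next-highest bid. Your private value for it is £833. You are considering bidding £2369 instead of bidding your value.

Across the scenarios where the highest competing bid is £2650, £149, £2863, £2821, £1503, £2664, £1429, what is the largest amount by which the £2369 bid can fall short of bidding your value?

£2650: same outcome either way → loss £0.
£149: same outcome either way → loss £0.
£2863: same outcome either way → loss £0.
£2821: same outcome either way → loss £0.
£1503: truthful gives £0, deviation gives −£670 → loss £670.
£2664: same outcome either way → loss £0.
£1429: truthful gives £0, deviation gives −£596 → loss £596.
Maximum loss: £670.

£670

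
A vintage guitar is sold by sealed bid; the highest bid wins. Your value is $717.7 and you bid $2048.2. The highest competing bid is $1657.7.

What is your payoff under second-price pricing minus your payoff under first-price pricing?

$390.5

You have the highest bid, so you win under either rule.
Second-price: pay $1657.7 → payoff −$940.
First-price: pay your own bid $2048.2 → payoff −$1330.5.
Difference = −$940 − (−$1330.5) = $390.5.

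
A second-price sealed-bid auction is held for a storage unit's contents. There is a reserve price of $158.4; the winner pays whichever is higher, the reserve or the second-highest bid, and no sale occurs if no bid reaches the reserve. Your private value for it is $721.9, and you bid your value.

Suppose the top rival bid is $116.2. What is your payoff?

Your bid $721.9 is the highest and exceeds the reserve.
Price = max(second-highest bid, reserve) = max($116.2, $158.4) = $158.4.
Payoff = $721.9 − $158.4 = $563.5.

$563.5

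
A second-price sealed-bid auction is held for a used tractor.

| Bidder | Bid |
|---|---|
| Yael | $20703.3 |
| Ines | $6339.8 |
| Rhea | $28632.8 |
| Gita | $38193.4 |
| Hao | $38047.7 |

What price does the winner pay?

$38047.7

Highest bid: Gita at $38193.4, so Gita wins.
Second-highest bid: Hao at $38047.7 — that is the price the winner pays.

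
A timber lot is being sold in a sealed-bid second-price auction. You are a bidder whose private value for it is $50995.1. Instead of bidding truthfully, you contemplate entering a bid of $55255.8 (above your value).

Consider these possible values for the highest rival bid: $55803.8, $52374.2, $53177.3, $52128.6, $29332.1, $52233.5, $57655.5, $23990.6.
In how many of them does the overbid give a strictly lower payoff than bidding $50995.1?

The deviation hurts exactly when the highest competing bid lies strictly between $50995.1 and $55255.8 — overbidding then wins at a price above your value.
$55803.8: above both → same outcome either way.
$52374.2: inside the interval → strictly worse (loss $1379.1).
$53177.3: inside the interval → strictly worse (loss $2182.2).
$52128.6: inside the interval → strictly worse (loss $1133.5).
$29332.1: below both → same outcome either way.
$52233.5: inside the interval → strictly worse (loss $1238.4).
$57655.5: above both → same outcome either way.
$23990.6: below both → same outcome either way.
Count: 4.

4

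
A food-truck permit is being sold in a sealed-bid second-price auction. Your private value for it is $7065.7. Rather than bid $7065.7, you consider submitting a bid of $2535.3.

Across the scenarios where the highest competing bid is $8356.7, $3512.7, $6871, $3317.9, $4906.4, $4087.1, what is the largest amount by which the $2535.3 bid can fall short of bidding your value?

$8356.7: same outcome either way → loss $0.
$3512.7: truthful gives $3553, deviation gives $0 → loss $3553.
$6871: truthful gives $194.7, deviation gives $0 → loss $194.7.
$3317.9: truthful gives $3747.8, deviation gives $0 → loss $3747.8.
$4906.4: truthful gives $2159.3, deviation gives $0 → loss $2159.3.
$4087.1: truthful gives $2978.6, deviation gives $0 → loss $2978.6.
Maximum loss: $3747.8.

$3747.8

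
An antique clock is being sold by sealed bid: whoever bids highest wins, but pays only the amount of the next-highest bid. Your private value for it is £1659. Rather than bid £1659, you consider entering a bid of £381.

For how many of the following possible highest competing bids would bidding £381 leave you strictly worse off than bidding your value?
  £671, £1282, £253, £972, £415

4

The deviation hurts exactly when the highest competing bid lies strictly between £381 and £1659 — underbidding then forfeits a profitable win.
£671: inside the interval → strictly worse (loss £988).
£1282: inside the interval → strictly worse (loss £377).
£253: below both → same outcome either way.
£972: inside the interval → strictly worse (loss £687).
£415: inside the interval → strictly worse (loss £1244).
Count: 4.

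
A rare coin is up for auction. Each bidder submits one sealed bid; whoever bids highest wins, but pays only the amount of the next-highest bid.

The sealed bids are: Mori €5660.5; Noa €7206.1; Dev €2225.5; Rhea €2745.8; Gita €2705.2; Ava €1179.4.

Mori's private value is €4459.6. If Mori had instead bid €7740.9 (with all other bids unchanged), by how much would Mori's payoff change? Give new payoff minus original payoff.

The highest bid among the other bidders is €7206.1; Mori's bid doesn't change that.
Original bid €5660.5: Mori is not highest (top rival bid is €7206.1); payoff €0.
Alternative bid €7740.9: Mori is highest, pays the top rival bid €7206.1; payoff €4459.6 − €7206.1 = −€2746.5.
Change in payoff = −€2746.5 − (€0) = −€2746.5.

−€2746.5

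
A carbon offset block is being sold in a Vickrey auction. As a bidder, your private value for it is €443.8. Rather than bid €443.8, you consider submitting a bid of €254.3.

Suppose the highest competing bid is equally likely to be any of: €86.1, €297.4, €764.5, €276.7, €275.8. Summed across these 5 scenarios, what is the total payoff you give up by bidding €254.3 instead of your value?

The deviation costs you only when the competing bid falls strictly between €254.3 and €443.8; elsewhere both bids give the same outcome.
€86.1: outcomes coincide → loss €0.
€297.4: truthful payoff €146.4, deviation payoff €0 → loss €146.4.
€764.5: outcomes coincide → loss €0.
€276.7: truthful payoff €167.1, deviation payoff €0 → loss €167.1.
€275.8: truthful payoff €168, deviation payoff €0 → loss €168.
Total loss = €146.4 + €167.1 + €168 = €481.5.

€481.5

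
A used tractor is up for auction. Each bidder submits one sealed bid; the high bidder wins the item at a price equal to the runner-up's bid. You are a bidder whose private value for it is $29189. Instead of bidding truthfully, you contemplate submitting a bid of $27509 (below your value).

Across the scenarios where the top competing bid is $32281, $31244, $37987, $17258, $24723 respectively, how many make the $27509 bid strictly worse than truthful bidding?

0

The deviation hurts exactly when the highest competing bid lies strictly between $27509 and $29189 — underbidding then forfeits a profitable win.
$32281: above both → same outcome either way.
$31244: above both → same outcome either way.
$37987: above both → same outcome either way.
$17258: below both → same outcome either way.
$24723: below both → same outcome either way.
Count: 0.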